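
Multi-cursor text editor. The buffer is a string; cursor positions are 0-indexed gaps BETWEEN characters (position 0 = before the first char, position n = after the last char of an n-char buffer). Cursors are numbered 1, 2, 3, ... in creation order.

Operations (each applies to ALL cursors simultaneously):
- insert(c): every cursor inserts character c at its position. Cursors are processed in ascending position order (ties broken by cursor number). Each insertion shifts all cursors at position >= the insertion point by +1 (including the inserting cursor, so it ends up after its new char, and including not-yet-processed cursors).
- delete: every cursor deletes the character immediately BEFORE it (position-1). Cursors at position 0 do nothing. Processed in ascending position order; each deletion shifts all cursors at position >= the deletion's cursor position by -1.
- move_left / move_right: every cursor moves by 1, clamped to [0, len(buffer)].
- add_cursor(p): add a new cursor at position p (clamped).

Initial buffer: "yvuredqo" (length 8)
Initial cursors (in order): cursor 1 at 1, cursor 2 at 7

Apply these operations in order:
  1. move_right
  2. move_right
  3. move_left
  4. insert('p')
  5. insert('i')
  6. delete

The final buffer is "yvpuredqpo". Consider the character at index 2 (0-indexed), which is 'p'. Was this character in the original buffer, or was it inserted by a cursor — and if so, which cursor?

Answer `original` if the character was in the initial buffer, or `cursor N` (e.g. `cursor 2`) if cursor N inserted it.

After op 1 (move_right): buffer="yvuredqo" (len 8), cursors c1@2 c2@8, authorship ........
After op 2 (move_right): buffer="yvuredqo" (len 8), cursors c1@3 c2@8, authorship ........
After op 3 (move_left): buffer="yvuredqo" (len 8), cursors c1@2 c2@7, authorship ........
After op 4 (insert('p')): buffer="yvpuredqpo" (len 10), cursors c1@3 c2@9, authorship ..1.....2.
After op 5 (insert('i')): buffer="yvpiuredqpio" (len 12), cursors c1@4 c2@11, authorship ..11.....22.
After op 6 (delete): buffer="yvpuredqpo" (len 10), cursors c1@3 c2@9, authorship ..1.....2.
Authorship (.=original, N=cursor N): . . 1 . . . . . 2 .
Index 2: author = 1

Answer: cursor 1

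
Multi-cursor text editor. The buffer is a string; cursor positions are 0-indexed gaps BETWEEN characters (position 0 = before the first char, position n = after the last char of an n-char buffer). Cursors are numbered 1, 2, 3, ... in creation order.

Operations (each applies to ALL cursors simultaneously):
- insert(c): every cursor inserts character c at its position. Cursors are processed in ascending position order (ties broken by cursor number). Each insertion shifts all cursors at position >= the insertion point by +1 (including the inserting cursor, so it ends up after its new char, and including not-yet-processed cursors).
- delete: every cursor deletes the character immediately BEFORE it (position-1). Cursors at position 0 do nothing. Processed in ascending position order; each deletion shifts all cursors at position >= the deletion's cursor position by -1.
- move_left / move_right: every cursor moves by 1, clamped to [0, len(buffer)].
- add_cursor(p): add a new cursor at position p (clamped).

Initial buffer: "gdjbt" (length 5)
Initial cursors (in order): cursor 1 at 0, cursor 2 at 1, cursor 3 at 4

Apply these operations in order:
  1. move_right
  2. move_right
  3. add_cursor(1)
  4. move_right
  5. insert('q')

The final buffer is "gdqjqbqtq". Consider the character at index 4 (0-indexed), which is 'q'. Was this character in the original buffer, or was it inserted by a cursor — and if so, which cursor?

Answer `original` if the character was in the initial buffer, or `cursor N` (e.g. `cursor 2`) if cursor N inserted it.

Answer: cursor 1

Derivation:
After op 1 (move_right): buffer="gdjbt" (len 5), cursors c1@1 c2@2 c3@5, authorship .....
After op 2 (move_right): buffer="gdjbt" (len 5), cursors c1@2 c2@3 c3@5, authorship .....
After op 3 (add_cursor(1)): buffer="gdjbt" (len 5), cursors c4@1 c1@2 c2@3 c3@5, authorship .....
After op 4 (move_right): buffer="gdjbt" (len 5), cursors c4@2 c1@3 c2@4 c3@5, authorship .....
After op 5 (insert('q')): buffer="gdqjqbqtq" (len 9), cursors c4@3 c1@5 c2@7 c3@9, authorship ..4.1.2.3
Authorship (.=original, N=cursor N): . . 4 . 1 . 2 . 3
Index 4: author = 1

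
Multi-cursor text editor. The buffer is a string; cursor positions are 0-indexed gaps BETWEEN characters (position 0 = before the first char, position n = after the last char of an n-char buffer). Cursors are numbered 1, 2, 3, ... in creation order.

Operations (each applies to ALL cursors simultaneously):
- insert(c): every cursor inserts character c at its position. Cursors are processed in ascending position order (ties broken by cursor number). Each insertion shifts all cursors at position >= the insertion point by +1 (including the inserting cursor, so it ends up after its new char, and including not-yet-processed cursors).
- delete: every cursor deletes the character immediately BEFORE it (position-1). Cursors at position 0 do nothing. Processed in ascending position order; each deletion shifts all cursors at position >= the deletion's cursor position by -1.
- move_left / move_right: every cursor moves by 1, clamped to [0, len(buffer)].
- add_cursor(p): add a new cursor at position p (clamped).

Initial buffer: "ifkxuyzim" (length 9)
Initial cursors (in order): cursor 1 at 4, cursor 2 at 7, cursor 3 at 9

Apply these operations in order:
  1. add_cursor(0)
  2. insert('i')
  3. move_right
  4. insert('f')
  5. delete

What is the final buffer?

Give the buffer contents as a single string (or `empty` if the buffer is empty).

After op 1 (add_cursor(0)): buffer="ifkxuyzim" (len 9), cursors c4@0 c1@4 c2@7 c3@9, authorship .........
After op 2 (insert('i')): buffer="iifkxiuyziimi" (len 13), cursors c4@1 c1@6 c2@10 c3@13, authorship 4....1...2..3
After op 3 (move_right): buffer="iifkxiuyziimi" (len 13), cursors c4@2 c1@7 c2@11 c3@13, authorship 4....1...2..3
After op 4 (insert('f')): buffer="iiffkxiufyziifmif" (len 17), cursors c4@3 c1@9 c2@14 c3@17, authorship 4.4...1.1..2.2.33
After op 5 (delete): buffer="iifkxiuyziimi" (len 13), cursors c4@2 c1@7 c2@11 c3@13, authorship 4....1...2..3

Answer: iifkxiuyziimi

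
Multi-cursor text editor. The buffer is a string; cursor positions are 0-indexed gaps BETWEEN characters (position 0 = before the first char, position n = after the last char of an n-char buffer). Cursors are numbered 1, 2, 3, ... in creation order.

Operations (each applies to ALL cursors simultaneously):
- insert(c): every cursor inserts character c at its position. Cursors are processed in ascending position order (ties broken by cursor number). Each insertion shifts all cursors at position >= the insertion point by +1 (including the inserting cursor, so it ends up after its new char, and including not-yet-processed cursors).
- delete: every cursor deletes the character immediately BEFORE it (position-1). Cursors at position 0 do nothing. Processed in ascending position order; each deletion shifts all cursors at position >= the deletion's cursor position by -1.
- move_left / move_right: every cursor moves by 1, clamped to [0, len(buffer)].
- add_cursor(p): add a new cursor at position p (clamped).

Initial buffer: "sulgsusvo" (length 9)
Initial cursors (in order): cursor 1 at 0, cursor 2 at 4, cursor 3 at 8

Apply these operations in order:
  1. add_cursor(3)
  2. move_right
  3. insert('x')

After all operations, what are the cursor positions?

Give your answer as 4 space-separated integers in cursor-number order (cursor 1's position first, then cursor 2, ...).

Answer: 2 8 13 6

Derivation:
After op 1 (add_cursor(3)): buffer="sulgsusvo" (len 9), cursors c1@0 c4@3 c2@4 c3@8, authorship .........
After op 2 (move_right): buffer="sulgsusvo" (len 9), cursors c1@1 c4@4 c2@5 c3@9, authorship .........
After op 3 (insert('x')): buffer="sxulgxsxusvox" (len 13), cursors c1@2 c4@6 c2@8 c3@13, authorship .1...4.2....3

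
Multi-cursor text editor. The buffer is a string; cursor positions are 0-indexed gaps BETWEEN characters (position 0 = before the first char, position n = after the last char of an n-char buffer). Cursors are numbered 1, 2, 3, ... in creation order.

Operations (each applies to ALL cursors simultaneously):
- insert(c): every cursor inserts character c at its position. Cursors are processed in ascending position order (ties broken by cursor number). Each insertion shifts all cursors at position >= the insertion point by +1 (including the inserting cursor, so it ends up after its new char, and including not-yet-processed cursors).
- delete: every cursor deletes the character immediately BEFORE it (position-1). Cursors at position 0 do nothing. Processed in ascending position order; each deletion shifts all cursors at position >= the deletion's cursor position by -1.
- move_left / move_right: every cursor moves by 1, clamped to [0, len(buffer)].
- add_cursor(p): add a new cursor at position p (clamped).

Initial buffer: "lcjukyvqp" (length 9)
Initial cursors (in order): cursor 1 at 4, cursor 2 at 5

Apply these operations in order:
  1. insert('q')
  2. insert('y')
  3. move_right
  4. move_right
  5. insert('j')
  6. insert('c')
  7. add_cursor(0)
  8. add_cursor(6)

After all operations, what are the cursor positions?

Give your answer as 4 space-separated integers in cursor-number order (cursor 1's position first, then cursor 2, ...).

After op 1 (insert('q')): buffer="lcjuqkqyvqp" (len 11), cursors c1@5 c2@7, authorship ....1.2....
After op 2 (insert('y')): buffer="lcjuqykqyyvqp" (len 13), cursors c1@6 c2@9, authorship ....11.22....
After op 3 (move_right): buffer="lcjuqykqyyvqp" (len 13), cursors c1@7 c2@10, authorship ....11.22....
After op 4 (move_right): buffer="lcjuqykqyyvqp" (len 13), cursors c1@8 c2@11, authorship ....11.22....
After op 5 (insert('j')): buffer="lcjuqykqjyyvjqp" (len 15), cursors c1@9 c2@13, authorship ....11.212..2..
After op 6 (insert('c')): buffer="lcjuqykqjcyyvjcqp" (len 17), cursors c1@10 c2@15, authorship ....11.2112..22..
After op 7 (add_cursor(0)): buffer="lcjuqykqjcyyvjcqp" (len 17), cursors c3@0 c1@10 c2@15, authorship ....11.2112..22..
After op 8 (add_cursor(6)): buffer="lcjuqykqjcyyvjcqp" (len 17), cursors c3@0 c4@6 c1@10 c2@15, authorship ....11.2112..22..

Answer: 10 15 0 6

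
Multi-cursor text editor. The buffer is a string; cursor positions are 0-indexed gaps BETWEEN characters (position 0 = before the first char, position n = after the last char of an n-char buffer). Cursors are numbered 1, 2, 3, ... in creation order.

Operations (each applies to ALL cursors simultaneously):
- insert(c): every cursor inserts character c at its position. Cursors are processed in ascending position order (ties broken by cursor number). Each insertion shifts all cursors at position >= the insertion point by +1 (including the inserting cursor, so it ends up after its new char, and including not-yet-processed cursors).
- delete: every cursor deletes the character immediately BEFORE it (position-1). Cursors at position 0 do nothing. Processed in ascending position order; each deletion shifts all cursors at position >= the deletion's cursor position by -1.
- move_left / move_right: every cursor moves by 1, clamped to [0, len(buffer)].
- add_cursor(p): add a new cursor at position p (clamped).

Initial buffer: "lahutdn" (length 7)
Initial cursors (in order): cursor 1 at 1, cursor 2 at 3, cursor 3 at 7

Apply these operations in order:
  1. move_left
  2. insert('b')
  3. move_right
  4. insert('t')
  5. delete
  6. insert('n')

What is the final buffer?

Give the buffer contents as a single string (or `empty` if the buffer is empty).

Answer: blnabhnutdbnn

Derivation:
After op 1 (move_left): buffer="lahutdn" (len 7), cursors c1@0 c2@2 c3@6, authorship .......
After op 2 (insert('b')): buffer="blabhutdbn" (len 10), cursors c1@1 c2@4 c3@9, authorship 1..2....3.
After op 3 (move_right): buffer="blabhutdbn" (len 10), cursors c1@2 c2@5 c3@10, authorship 1..2....3.
After op 4 (insert('t')): buffer="bltabhtutdbnt" (len 13), cursors c1@3 c2@7 c3@13, authorship 1.1.2.2...3.3
After op 5 (delete): buffer="blabhutdbn" (len 10), cursors c1@2 c2@5 c3@10, authorship 1..2....3.
After op 6 (insert('n')): buffer="blnabhnutdbnn" (len 13), cursors c1@3 c2@7 c3@13, authorship 1.1.2.2...3.3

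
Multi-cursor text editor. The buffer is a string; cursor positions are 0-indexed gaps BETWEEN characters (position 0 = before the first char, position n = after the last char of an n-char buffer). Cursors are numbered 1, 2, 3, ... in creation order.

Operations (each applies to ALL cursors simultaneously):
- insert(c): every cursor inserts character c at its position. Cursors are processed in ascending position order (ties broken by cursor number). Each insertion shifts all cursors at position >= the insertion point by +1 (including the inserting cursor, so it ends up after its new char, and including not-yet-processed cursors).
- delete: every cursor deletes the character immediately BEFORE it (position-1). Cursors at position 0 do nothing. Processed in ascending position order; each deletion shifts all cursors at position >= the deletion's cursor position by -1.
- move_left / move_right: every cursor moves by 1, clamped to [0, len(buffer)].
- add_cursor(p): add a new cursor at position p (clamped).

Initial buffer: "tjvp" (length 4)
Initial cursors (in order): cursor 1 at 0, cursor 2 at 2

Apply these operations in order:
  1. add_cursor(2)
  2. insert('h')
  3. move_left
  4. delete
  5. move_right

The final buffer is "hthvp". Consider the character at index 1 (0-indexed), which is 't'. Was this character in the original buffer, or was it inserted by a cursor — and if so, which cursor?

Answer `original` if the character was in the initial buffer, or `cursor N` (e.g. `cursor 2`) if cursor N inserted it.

After op 1 (add_cursor(2)): buffer="tjvp" (len 4), cursors c1@0 c2@2 c3@2, authorship ....
After op 2 (insert('h')): buffer="htjhhvp" (len 7), cursors c1@1 c2@5 c3@5, authorship 1..23..
After op 3 (move_left): buffer="htjhhvp" (len 7), cursors c1@0 c2@4 c3@4, authorship 1..23..
After op 4 (delete): buffer="hthvp" (len 5), cursors c1@0 c2@2 c3@2, authorship 1.3..
After op 5 (move_right): buffer="hthvp" (len 5), cursors c1@1 c2@3 c3@3, authorship 1.3..
Authorship (.=original, N=cursor N): 1 . 3 . .
Index 1: author = original

Answer: original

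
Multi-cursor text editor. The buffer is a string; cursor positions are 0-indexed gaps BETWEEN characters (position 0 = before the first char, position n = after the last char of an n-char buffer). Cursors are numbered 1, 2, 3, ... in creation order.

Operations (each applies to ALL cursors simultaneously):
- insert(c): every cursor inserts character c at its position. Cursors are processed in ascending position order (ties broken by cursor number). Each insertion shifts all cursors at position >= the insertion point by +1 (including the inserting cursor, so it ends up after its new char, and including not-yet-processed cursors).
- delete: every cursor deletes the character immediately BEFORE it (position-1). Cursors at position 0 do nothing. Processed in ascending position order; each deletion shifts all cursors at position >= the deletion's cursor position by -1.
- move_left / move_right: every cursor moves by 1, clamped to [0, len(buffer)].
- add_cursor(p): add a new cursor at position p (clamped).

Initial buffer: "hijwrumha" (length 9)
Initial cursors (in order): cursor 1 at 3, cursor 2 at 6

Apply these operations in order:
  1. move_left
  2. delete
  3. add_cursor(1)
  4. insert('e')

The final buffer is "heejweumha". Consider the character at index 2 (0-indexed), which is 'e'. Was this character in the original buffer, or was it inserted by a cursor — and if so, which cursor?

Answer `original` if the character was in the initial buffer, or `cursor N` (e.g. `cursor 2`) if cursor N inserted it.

After op 1 (move_left): buffer="hijwrumha" (len 9), cursors c1@2 c2@5, authorship .........
After op 2 (delete): buffer="hjwumha" (len 7), cursors c1@1 c2@3, authorship .......
After op 3 (add_cursor(1)): buffer="hjwumha" (len 7), cursors c1@1 c3@1 c2@3, authorship .......
After op 4 (insert('e')): buffer="heejweumha" (len 10), cursors c1@3 c3@3 c2@6, authorship .13..2....
Authorship (.=original, N=cursor N): . 1 3 . . 2 . . . .
Index 2: author = 3

Answer: cursor 3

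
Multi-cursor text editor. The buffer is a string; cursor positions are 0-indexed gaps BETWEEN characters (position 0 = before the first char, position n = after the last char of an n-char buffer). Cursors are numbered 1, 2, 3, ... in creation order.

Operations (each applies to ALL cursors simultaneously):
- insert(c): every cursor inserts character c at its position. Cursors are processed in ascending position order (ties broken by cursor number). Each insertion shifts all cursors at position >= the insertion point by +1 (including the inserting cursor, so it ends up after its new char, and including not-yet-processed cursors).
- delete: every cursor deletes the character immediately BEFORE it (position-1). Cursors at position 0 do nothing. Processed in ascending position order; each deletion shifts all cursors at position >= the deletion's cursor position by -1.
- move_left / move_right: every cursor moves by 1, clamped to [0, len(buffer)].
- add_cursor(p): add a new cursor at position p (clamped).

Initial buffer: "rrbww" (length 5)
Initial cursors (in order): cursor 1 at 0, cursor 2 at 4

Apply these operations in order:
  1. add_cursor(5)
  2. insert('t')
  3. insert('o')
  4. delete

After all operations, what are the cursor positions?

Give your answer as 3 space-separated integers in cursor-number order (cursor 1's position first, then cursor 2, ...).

After op 1 (add_cursor(5)): buffer="rrbww" (len 5), cursors c1@0 c2@4 c3@5, authorship .....
After op 2 (insert('t')): buffer="trrbwtwt" (len 8), cursors c1@1 c2@6 c3@8, authorship 1....2.3
After op 3 (insert('o')): buffer="torrbwtowto" (len 11), cursors c1@2 c2@8 c3@11, authorship 11....22.33
After op 4 (delete): buffer="trrbwtwt" (len 8), cursors c1@1 c2@6 c3@8, authorship 1....2.3

Answer: 1 6 8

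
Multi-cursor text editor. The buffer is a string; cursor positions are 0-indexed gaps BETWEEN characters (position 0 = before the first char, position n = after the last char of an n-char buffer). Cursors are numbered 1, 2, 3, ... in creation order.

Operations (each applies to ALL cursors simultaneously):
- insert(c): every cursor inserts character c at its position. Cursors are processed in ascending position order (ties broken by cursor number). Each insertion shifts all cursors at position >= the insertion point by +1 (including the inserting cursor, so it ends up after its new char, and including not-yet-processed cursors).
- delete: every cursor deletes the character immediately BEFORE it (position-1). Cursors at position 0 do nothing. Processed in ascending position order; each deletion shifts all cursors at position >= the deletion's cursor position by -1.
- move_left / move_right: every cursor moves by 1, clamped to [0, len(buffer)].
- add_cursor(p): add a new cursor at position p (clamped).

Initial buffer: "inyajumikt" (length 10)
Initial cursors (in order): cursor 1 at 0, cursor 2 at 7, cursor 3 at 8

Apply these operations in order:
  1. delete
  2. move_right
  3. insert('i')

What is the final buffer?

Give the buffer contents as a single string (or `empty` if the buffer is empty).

After op 1 (delete): buffer="inyajukt" (len 8), cursors c1@0 c2@6 c3@6, authorship ........
After op 2 (move_right): buffer="inyajukt" (len 8), cursors c1@1 c2@7 c3@7, authorship ........
After op 3 (insert('i')): buffer="iinyajukiit" (len 11), cursors c1@2 c2@10 c3@10, authorship .1......23.

Answer: iinyajukiit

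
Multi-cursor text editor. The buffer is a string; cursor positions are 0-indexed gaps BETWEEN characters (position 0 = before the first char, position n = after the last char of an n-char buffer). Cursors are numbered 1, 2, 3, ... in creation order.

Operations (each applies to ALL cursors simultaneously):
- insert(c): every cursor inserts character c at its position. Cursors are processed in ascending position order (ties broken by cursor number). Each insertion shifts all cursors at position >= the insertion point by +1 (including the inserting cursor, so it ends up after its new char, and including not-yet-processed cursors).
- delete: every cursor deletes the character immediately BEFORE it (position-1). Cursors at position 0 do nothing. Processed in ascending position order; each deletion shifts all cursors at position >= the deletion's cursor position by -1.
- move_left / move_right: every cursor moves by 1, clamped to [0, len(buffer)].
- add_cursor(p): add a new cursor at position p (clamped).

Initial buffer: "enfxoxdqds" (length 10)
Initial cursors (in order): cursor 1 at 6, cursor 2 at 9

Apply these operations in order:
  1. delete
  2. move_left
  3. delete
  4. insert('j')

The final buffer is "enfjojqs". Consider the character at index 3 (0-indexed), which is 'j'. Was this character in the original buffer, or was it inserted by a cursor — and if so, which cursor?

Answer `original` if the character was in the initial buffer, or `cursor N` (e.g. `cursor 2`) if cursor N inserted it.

Answer: cursor 1

Derivation:
After op 1 (delete): buffer="enfxodqs" (len 8), cursors c1@5 c2@7, authorship ........
After op 2 (move_left): buffer="enfxodqs" (len 8), cursors c1@4 c2@6, authorship ........
After op 3 (delete): buffer="enfoqs" (len 6), cursors c1@3 c2@4, authorship ......
After op 4 (insert('j')): buffer="enfjojqs" (len 8), cursors c1@4 c2@6, authorship ...1.2..
Authorship (.=original, N=cursor N): . . . 1 . 2 . .
Index 3: author = 1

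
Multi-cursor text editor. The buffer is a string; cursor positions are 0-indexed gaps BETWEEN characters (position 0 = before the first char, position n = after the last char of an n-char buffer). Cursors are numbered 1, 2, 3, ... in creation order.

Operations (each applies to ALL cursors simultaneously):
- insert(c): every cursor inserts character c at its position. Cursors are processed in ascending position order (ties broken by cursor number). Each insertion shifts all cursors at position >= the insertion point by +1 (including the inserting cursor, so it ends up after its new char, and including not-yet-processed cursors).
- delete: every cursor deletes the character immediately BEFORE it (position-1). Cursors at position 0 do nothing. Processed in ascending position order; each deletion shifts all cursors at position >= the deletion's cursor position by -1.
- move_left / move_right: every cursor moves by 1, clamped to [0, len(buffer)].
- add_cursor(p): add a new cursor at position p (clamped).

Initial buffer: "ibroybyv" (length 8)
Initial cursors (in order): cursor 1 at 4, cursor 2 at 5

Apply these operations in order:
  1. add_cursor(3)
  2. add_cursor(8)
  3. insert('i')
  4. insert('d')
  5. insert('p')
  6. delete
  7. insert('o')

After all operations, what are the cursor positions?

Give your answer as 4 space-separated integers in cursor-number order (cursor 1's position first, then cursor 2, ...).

Answer: 10 14 6 20

Derivation:
After op 1 (add_cursor(3)): buffer="ibroybyv" (len 8), cursors c3@3 c1@4 c2@5, authorship ........
After op 2 (add_cursor(8)): buffer="ibroybyv" (len 8), cursors c3@3 c1@4 c2@5 c4@8, authorship ........
After op 3 (insert('i')): buffer="ibrioiyibyvi" (len 12), cursors c3@4 c1@6 c2@8 c4@12, authorship ...3.1.2...4
After op 4 (insert('d')): buffer="ibridoidyidbyvid" (len 16), cursors c3@5 c1@8 c2@11 c4@16, authorship ...33.11.22...44
After op 5 (insert('p')): buffer="ibridpoidpyidpbyvidp" (len 20), cursors c3@6 c1@10 c2@14 c4@20, authorship ...333.111.222...444
After op 6 (delete): buffer="ibridoidyidbyvid" (len 16), cursors c3@5 c1@8 c2@11 c4@16, authorship ...33.11.22...44
After op 7 (insert('o')): buffer="ibridooidoyidobyvido" (len 20), cursors c3@6 c1@10 c2@14 c4@20, authorship ...333.111.222...444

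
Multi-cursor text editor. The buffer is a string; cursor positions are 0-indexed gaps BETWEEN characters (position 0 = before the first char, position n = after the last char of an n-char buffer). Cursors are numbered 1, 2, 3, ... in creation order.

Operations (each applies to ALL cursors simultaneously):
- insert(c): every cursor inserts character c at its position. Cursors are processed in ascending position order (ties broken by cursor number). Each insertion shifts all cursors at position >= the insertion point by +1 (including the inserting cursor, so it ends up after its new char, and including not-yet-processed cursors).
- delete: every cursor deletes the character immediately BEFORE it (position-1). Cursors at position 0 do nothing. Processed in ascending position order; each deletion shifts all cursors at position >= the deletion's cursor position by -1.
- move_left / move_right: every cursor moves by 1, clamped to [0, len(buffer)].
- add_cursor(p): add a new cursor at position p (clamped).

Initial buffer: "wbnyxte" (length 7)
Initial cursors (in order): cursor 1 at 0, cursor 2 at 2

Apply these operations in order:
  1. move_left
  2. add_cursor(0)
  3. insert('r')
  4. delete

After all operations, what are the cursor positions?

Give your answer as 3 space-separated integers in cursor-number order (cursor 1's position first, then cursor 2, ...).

Answer: 0 1 0

Derivation:
After op 1 (move_left): buffer="wbnyxte" (len 7), cursors c1@0 c2@1, authorship .......
After op 2 (add_cursor(0)): buffer="wbnyxte" (len 7), cursors c1@0 c3@0 c2@1, authorship .......
After op 3 (insert('r')): buffer="rrwrbnyxte" (len 10), cursors c1@2 c3@2 c2@4, authorship 13.2......
After op 4 (delete): buffer="wbnyxte" (len 7), cursors c1@0 c3@0 c2@1, authorship .......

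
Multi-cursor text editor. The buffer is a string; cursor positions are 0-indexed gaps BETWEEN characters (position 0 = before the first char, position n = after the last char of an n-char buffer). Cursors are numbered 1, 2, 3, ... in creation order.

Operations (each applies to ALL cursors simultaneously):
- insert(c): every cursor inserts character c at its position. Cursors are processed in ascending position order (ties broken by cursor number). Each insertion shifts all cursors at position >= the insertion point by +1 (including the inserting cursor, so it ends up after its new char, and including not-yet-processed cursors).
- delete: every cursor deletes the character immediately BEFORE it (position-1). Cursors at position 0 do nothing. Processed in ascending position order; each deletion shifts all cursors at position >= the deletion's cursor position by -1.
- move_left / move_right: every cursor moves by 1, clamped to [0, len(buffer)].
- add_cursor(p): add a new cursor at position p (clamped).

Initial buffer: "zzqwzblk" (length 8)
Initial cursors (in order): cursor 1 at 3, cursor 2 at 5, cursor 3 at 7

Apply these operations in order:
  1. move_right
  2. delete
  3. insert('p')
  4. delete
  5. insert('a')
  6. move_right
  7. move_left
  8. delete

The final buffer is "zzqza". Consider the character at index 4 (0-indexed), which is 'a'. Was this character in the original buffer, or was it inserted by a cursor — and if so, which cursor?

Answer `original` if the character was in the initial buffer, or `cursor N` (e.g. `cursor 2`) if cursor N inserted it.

Answer: cursor 3

Derivation:
After op 1 (move_right): buffer="zzqwzblk" (len 8), cursors c1@4 c2@6 c3@8, authorship ........
After op 2 (delete): buffer="zzqzl" (len 5), cursors c1@3 c2@4 c3@5, authorship .....
After op 3 (insert('p')): buffer="zzqpzplp" (len 8), cursors c1@4 c2@6 c3@8, authorship ...1.2.3
After op 4 (delete): buffer="zzqzl" (len 5), cursors c1@3 c2@4 c3@5, authorship .....
After op 5 (insert('a')): buffer="zzqazala" (len 8), cursors c1@4 c2@6 c3@8, authorship ...1.2.3
After op 6 (move_right): buffer="zzqazala" (len 8), cursors c1@5 c2@7 c3@8, authorship ...1.2.3
After op 7 (move_left): buffer="zzqazala" (len 8), cursors c1@4 c2@6 c3@7, authorship ...1.2.3
After op 8 (delete): buffer="zzqza" (len 5), cursors c1@3 c2@4 c3@4, authorship ....3
Authorship (.=original, N=cursor N): . . . . 3
Index 4: author = 3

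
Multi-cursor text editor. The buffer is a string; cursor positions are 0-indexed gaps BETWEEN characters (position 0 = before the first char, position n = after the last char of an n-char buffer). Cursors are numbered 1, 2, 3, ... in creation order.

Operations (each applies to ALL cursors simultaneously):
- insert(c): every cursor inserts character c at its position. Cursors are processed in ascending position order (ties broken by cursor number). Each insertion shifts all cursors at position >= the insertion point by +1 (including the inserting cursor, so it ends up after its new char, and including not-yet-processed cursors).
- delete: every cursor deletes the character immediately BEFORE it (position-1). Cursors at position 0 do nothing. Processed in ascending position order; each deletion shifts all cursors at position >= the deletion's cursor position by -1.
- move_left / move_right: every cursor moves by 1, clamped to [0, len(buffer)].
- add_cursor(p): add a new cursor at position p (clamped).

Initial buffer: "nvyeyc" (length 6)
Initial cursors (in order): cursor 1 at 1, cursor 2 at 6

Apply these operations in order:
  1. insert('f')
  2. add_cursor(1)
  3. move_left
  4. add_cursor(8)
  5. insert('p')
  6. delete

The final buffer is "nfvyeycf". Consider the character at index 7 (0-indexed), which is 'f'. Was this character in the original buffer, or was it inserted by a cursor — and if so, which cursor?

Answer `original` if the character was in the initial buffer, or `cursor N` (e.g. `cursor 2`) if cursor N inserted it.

After op 1 (insert('f')): buffer="nfvyeycf" (len 8), cursors c1@2 c2@8, authorship .1.....2
After op 2 (add_cursor(1)): buffer="nfvyeycf" (len 8), cursors c3@1 c1@2 c2@8, authorship .1.....2
After op 3 (move_left): buffer="nfvyeycf" (len 8), cursors c3@0 c1@1 c2@7, authorship .1.....2
After op 4 (add_cursor(8)): buffer="nfvyeycf" (len 8), cursors c3@0 c1@1 c2@7 c4@8, authorship .1.....2
After op 5 (insert('p')): buffer="pnpfvyeycpfp" (len 12), cursors c3@1 c1@3 c2@10 c4@12, authorship 3.11.....224
After op 6 (delete): buffer="nfvyeycf" (len 8), cursors c3@0 c1@1 c2@7 c4@8, authorship .1.....2
Authorship (.=original, N=cursor N): . 1 . . . . . 2
Index 7: author = 2

Answer: cursor 2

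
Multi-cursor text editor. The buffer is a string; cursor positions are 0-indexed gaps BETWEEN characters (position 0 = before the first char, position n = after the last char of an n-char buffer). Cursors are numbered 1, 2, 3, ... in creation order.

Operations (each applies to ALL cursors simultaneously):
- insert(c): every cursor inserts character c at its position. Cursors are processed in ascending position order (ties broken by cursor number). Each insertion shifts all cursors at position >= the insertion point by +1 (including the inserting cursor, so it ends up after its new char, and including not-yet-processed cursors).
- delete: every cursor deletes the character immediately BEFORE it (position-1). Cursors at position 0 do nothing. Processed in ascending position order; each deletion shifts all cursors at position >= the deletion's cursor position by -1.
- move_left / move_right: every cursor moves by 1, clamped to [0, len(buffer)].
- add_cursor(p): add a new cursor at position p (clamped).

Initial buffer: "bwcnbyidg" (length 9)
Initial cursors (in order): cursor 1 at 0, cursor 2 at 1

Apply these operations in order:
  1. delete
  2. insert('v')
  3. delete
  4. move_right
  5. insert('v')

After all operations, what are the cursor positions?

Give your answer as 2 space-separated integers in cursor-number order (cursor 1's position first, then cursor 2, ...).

After op 1 (delete): buffer="wcnbyidg" (len 8), cursors c1@0 c2@0, authorship ........
After op 2 (insert('v')): buffer="vvwcnbyidg" (len 10), cursors c1@2 c2@2, authorship 12........
After op 3 (delete): buffer="wcnbyidg" (len 8), cursors c1@0 c2@0, authorship ........
After op 4 (move_right): buffer="wcnbyidg" (len 8), cursors c1@1 c2@1, authorship ........
After op 5 (insert('v')): buffer="wvvcnbyidg" (len 10), cursors c1@3 c2@3, authorship .12.......

Answer: 3 3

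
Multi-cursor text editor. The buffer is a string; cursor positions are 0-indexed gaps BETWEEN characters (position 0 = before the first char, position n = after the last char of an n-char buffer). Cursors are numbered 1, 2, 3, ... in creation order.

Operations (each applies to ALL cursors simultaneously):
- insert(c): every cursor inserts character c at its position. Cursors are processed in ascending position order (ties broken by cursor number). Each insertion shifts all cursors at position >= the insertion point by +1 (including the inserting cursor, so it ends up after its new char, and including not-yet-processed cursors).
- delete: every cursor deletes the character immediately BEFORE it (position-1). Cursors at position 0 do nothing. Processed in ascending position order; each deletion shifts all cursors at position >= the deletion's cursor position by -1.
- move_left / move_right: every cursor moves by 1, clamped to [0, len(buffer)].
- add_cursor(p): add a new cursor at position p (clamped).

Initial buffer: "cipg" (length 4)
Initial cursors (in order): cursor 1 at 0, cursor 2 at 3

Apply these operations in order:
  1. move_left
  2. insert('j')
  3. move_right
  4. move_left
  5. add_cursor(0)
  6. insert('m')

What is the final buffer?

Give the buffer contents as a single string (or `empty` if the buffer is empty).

Answer: mjmcijmpg

Derivation:
After op 1 (move_left): buffer="cipg" (len 4), cursors c1@0 c2@2, authorship ....
After op 2 (insert('j')): buffer="jcijpg" (len 6), cursors c1@1 c2@4, authorship 1..2..
After op 3 (move_right): buffer="jcijpg" (len 6), cursors c1@2 c2@5, authorship 1..2..
After op 4 (move_left): buffer="jcijpg" (len 6), cursors c1@1 c2@4, authorship 1..2..
After op 5 (add_cursor(0)): buffer="jcijpg" (len 6), cursors c3@0 c1@1 c2@4, authorship 1..2..
After op 6 (insert('m')): buffer="mjmcijmpg" (len 9), cursors c3@1 c1@3 c2@7, authorship 311..22..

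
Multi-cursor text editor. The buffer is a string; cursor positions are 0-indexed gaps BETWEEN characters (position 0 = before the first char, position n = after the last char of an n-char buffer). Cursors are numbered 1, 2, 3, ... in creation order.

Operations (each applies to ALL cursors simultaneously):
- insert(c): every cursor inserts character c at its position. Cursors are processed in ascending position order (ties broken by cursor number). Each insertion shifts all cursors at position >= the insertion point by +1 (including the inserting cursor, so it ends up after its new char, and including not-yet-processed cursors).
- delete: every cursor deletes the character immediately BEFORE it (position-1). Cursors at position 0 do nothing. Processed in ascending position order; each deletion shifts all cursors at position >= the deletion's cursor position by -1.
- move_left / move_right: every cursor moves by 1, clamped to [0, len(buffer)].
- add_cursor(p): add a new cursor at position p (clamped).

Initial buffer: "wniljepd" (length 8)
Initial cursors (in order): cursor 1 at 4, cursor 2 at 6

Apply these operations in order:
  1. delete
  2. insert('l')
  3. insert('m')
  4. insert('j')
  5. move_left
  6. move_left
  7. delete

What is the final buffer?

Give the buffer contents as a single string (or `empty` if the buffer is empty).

After op 1 (delete): buffer="wnijpd" (len 6), cursors c1@3 c2@4, authorship ......
After op 2 (insert('l')): buffer="wniljlpd" (len 8), cursors c1@4 c2@6, authorship ...1.2..
After op 3 (insert('m')): buffer="wnilmjlmpd" (len 10), cursors c1@5 c2@8, authorship ...11.22..
After op 4 (insert('j')): buffer="wnilmjjlmjpd" (len 12), cursors c1@6 c2@10, authorship ...111.222..
After op 5 (move_left): buffer="wnilmjjlmjpd" (len 12), cursors c1@5 c2@9, authorship ...111.222..
After op 6 (move_left): buffer="wnilmjjlmjpd" (len 12), cursors c1@4 c2@8, authorship ...111.222..
After op 7 (delete): buffer="wnimjjmjpd" (len 10), cursors c1@3 c2@6, authorship ...11.22..

Answer: wnimjjmjpd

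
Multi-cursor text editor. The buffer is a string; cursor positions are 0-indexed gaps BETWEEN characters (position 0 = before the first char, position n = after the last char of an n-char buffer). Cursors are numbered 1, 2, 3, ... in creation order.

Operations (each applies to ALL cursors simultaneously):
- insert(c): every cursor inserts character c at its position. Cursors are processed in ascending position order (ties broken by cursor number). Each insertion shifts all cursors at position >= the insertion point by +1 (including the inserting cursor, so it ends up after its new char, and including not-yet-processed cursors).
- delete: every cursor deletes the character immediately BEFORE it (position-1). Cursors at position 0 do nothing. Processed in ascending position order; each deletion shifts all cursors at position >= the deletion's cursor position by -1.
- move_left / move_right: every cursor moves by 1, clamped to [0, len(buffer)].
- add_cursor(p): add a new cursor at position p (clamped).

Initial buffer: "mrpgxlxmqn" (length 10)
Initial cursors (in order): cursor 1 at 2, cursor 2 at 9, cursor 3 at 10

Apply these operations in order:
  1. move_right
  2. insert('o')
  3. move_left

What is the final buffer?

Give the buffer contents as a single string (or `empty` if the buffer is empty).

Answer: mrpogxlxmqnoo

Derivation:
After op 1 (move_right): buffer="mrpgxlxmqn" (len 10), cursors c1@3 c2@10 c3@10, authorship ..........
After op 2 (insert('o')): buffer="mrpogxlxmqnoo" (len 13), cursors c1@4 c2@13 c3@13, authorship ...1.......23
After op 3 (move_left): buffer="mrpogxlxmqnoo" (len 13), cursors c1@3 c2@12 c3@12, authorship ...1.......23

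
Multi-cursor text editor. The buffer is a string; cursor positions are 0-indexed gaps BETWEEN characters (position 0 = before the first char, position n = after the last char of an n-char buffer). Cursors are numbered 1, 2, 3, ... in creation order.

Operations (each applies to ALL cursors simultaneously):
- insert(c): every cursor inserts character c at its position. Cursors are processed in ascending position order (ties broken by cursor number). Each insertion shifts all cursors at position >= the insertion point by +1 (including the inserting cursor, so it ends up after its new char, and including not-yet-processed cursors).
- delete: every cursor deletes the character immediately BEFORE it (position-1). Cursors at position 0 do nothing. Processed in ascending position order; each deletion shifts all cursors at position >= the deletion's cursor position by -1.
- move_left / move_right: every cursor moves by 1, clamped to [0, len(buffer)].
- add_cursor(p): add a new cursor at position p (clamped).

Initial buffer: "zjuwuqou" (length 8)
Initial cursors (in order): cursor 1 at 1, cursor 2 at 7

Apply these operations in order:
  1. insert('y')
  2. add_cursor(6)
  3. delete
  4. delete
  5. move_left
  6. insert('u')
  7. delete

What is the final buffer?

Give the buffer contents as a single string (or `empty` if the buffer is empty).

After op 1 (insert('y')): buffer="zyjuwuqoyu" (len 10), cursors c1@2 c2@9, authorship .1......2.
After op 2 (add_cursor(6)): buffer="zyjuwuqoyu" (len 10), cursors c1@2 c3@6 c2@9, authorship .1......2.
After op 3 (delete): buffer="zjuwqou" (len 7), cursors c1@1 c3@4 c2@6, authorship .......
After op 4 (delete): buffer="juqu" (len 4), cursors c1@0 c3@2 c2@3, authorship ....
After op 5 (move_left): buffer="juqu" (len 4), cursors c1@0 c3@1 c2@2, authorship ....
After op 6 (insert('u')): buffer="ujuuuqu" (len 7), cursors c1@1 c3@3 c2@5, authorship 1.3.2..
After op 7 (delete): buffer="juqu" (len 4), cursors c1@0 c3@1 c2@2, authorship ....

Answer: juqu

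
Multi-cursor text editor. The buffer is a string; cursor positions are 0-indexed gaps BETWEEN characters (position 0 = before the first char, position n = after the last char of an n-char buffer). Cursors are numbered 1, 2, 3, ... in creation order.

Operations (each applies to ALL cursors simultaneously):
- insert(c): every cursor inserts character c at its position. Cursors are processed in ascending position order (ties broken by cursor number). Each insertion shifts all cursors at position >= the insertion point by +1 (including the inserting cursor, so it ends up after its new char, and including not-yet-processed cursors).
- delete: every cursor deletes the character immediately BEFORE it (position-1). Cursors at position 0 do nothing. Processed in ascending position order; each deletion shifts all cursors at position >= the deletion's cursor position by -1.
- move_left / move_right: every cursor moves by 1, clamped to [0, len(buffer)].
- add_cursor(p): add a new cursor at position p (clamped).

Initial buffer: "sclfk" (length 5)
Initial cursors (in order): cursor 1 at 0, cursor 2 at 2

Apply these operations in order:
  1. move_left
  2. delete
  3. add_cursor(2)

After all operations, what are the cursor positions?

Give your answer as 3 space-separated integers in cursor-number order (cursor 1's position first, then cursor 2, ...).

After op 1 (move_left): buffer="sclfk" (len 5), cursors c1@0 c2@1, authorship .....
After op 2 (delete): buffer="clfk" (len 4), cursors c1@0 c2@0, authorship ....
After op 3 (add_cursor(2)): buffer="clfk" (len 4), cursors c1@0 c2@0 c3@2, authorship ....

Answer: 0 0 2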